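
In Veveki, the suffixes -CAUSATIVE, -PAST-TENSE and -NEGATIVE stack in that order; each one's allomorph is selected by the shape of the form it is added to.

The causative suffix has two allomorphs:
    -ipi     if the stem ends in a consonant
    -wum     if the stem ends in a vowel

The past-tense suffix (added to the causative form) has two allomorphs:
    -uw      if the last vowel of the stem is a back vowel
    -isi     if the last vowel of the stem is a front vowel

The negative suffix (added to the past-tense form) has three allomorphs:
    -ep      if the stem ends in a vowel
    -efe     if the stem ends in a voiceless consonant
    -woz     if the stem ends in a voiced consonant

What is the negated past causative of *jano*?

The final sound of *jano* is /o/, which is a vowel, so the causative suffix is -wum, giving *janowum*.
The causative form *janowum* — last vowel /u/ (a back vowel) → -uw → *janowumuw*.
Since the final sound of the past-tense form *janowumuw* is /w/ (a voiced consonant), it takes -woz, giving *janowumuwwoz*.

janowumuwwoz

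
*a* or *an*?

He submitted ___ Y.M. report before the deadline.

a

The indefinite article is chosen by the initial *sound* of the following word, not its spelling.
The initialism *Y.M.* is read letter by letter; the first letter, Y, is pronounced /waɪ/, which begins with a consonant sound.
So the article is *a*: He submitted a Y.M. report before the deadline.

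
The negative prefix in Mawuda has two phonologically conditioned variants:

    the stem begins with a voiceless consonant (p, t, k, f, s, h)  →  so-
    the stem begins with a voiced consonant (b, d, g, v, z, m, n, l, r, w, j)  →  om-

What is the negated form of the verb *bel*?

ombel

*bel* — first consonant /b/ (voiced) → om- → *ombel*.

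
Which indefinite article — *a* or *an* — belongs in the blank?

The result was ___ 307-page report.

The indefinite article is chosen by the initial *sound* of the following word, not its spelling.
The number *307* is spoken "three hundred …", beginning with /θriː/ — a consonant sound.
So the article is *a*: The result was a 307-page report.

a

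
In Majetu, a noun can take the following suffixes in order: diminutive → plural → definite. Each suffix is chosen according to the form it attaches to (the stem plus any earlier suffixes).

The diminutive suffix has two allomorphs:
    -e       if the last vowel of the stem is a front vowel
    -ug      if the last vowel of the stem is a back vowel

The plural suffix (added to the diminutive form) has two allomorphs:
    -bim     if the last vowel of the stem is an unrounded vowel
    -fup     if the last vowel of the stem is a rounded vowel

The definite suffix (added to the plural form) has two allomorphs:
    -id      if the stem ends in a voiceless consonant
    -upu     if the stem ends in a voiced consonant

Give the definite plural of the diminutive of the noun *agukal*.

agukalugfupid

The last vowel of *agukal* is /a/, which is a back vowel, so the diminutive suffix is -ug, giving *agukalug*.
The last vowel of the diminutive form *agukalug* is /u/, which is a rounded vowel, so the plural suffix is -fup, giving *agukalugfup*.
The final consonant of the plural form *agukalugfup* is /p/, which is voiceless, so the definite suffix is -id, giving *agukalugfupid*.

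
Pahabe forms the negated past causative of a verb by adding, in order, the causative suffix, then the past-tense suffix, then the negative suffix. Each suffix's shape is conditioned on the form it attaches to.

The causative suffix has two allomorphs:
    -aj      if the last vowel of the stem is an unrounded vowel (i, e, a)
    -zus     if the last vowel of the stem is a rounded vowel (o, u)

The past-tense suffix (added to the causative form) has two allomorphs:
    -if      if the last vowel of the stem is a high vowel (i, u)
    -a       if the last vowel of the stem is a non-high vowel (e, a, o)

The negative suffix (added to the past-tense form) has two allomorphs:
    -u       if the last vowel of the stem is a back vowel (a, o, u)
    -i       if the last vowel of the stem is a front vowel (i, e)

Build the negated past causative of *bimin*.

*bimin* — last vowel /i/ (an unrounded vowel) → -aj → *biminaj*.
The causative form *biminaj*: last vowel = /a/, a non-high vowel → -a → *biminaja*.
The past-tense form *biminaja*: last vowel = /a/, a back vowel → -u → *biminajau*.

biminajau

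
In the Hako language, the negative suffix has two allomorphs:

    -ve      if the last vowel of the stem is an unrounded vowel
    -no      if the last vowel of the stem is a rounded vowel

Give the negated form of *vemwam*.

vemwamve

The last vowel of *vemwam* is /a/, which is an unrounded vowel, so the suffix is -ve, giving *vemwamve*.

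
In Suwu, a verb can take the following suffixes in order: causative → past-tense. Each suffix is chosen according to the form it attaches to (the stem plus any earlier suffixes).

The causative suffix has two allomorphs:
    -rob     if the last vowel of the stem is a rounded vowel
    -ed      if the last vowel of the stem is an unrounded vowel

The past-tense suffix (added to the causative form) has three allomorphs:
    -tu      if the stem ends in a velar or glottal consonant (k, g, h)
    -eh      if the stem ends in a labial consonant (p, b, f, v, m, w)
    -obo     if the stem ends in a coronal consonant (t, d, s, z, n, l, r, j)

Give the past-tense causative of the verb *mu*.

The last vowel of *mu* is /u/, which is a rounded vowel, so the causative suffix is -rob, giving *murob*.
The causative form *murob*: final consonant = /b/, labial → -eh → *murobeh*.

murobeh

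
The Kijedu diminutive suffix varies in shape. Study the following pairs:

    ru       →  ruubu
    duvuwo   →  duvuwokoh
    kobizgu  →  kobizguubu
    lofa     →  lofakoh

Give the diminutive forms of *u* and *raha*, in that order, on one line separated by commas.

The suffix is conditioned by the last vowel: -ubu when the last vowel of the stem is a high vowel (*ru*, *kobizgu*); -koh when the last vowel of the stem is a non-high vowel (*duvuwo*, *lofa*).
*u* — last vowel /u/ (a high vowel) → -ubu → *uubu*.
Since the last vowel of *raha* is /a/ (a non-high vowel), it takes -koh, giving *rahakoh*.

uubu, rahakoh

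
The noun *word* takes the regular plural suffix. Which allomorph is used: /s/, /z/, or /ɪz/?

/z/

The stem *word* ends in a voiced non-sibilant sound.
The plural suffix surfaces as /ɪz/ after sibilants, /s/ after other voiceless consonants, and /z/ after other voiced sounds.
So the plural -s on *word* is pronounced /z/.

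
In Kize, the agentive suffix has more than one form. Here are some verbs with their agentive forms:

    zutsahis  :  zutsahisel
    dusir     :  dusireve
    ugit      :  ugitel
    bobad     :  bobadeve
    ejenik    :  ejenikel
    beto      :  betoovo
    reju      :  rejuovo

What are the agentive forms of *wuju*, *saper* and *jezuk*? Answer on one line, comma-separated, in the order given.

wujuovo, sapereve, jezukel

The suffix is conditioned by the final sound: -el when the stem ends in a voiceless consonant (*zutsahis*, *ugit*, *ejenik*); -eve when the stem ends in a voiced consonant (*dusir*, *bobad*); -ovo when the stem ends in a vowel (*beto*, *reju*).
*wuju*: final sound = /u/, a vowel → -ovo → *wujuovo*.
Since the final sound of *saper* is /r/ (a voiced consonant), it takes -eve, giving *sapereve*.
*jezuk* — final sound /k/ (a voiceless consonant) → -el → *jezukel*.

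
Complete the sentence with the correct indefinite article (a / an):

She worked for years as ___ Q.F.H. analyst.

a

The indefinite article is chosen by the initial *sound* of the following word, not its spelling.
The initialism *Q.F.H.* is read letter by letter; the first letter, Q, is pronounced /kjuː/, which begins with a consonant sound.
So the article is *a*: She worked for years as a Q.F.H. analyst.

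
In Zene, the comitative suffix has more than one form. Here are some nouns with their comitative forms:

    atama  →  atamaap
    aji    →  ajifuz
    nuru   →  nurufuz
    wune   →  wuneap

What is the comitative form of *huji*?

The alternation tracks the last vowel of the stem — -fuz when the last vowel of the stem is a high vowel (*aji*, *nuru*); -ap when the last vowel of the stem is a non-high vowel (*atama*, *wune*).
The last vowel of *huji* is /i/, which is a high vowel, so the suffix is -fuz, giving *hujifuz*.

hujifuz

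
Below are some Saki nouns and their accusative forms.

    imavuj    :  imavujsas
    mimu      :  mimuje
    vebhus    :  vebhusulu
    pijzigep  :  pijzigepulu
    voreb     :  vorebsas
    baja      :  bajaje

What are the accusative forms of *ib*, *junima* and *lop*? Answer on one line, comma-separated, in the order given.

ibsas, junimaje, lopulu

The suffix is conditioned by the final sound: -ulu when the stem ends in a voiceless consonant (*vebhus*, *pijzigep*); -sas when the stem ends in a voiced consonant (*imavuj*, *voreb*); -je when the stem ends in a vowel (*mimu*, *baja*).
*ib* — final sound /b/ (a voiced consonant) → -sas → *ibsas*.
*junima* — final sound /a/ (a vowel) → -je → *junimaje*.
The final sound of *lop* is /p/, which is a voiceless consonant, so the suffix is -ulu, giving *lopulu*.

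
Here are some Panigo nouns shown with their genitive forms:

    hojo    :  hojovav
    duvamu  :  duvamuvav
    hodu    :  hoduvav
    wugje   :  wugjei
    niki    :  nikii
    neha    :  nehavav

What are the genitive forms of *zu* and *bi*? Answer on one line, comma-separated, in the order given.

zuvav, bii

The pattern is front/back vowel harmony: -i when the last vowel of the stem is a front vowel (*wugje*, *niki*); -vav when the last vowel of the stem is a back vowel (*hojo*, *duvamu*, *hodu*, *neha*).
*zu* — last vowel /u/ (a back vowel) → -vav → *zuvav*.
Since the last vowel of *bi* is /i/ (a front vowel), it takes -i, giving *bii*.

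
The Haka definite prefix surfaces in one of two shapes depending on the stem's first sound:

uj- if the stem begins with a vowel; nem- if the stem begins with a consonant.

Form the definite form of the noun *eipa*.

The first sound of *eipa* is /e/, which is a vowel, so the prefix is uj-, giving *ujeipa*.

ujeipa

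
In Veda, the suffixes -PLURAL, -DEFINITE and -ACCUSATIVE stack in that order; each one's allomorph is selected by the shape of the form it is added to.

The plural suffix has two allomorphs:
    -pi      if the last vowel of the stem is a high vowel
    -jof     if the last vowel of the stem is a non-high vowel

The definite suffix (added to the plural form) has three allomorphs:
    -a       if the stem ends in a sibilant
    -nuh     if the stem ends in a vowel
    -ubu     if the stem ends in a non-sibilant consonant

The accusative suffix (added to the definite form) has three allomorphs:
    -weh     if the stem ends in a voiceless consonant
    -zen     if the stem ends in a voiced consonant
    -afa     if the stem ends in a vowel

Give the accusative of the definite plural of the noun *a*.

ajofubuafa

*a* — last vowel /a/ (a non-high vowel) → -jof → *ajof*.
The plural form *ajof* — final sound /f/ (a non-sibilant consonant) → -ubu → *ajofubu*.
Since the final sound of the definite form *ajofubu* is /u/ (a vowel), it takes -afa, giving *ajofubuafa*.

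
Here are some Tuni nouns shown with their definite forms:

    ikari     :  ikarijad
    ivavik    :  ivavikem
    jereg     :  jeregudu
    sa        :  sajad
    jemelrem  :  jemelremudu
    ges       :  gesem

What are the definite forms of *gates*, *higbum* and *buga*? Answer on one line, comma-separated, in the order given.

The alternation tracks the final sound of the stem — -em when the stem ends in a voiceless consonant (*ivavik*, *ges*); -udu when the stem ends in a voiced consonant (*jereg*, *jemelrem*); -jad when the stem ends in a vowel (*ikari*, *sa*).
The final sound of *gates* is /s/, which is a voiceless consonant, so the suffix is -em, giving *gatesem*.
*higbum* — final sound /m/ (a voiced consonant) → -udu → *higbumudu*.
*buga* — final sound /a/ (a vowel) → -jad → *bugajad*.

gatesem, higbumudu, bugajad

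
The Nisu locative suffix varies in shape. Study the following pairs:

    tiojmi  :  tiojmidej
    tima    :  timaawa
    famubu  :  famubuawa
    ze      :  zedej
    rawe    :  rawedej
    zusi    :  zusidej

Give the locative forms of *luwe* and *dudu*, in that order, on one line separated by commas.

luwedej, duduawa

Looking at the last vowel of each stem: -dej when the last vowel of the stem is a front vowel (*tiojmi*, *ze*, *rawe*, *zusi*); -awa when the last vowel of the stem is a back vowel (*tima*, *famubu*).
Since the last vowel of *luwe* is /e/ (a front vowel), it takes -dej, giving *luwedej*.
Since the last vowel of *dudu* is /u/ (a back vowel), it takes -awa, giving *duduawa*.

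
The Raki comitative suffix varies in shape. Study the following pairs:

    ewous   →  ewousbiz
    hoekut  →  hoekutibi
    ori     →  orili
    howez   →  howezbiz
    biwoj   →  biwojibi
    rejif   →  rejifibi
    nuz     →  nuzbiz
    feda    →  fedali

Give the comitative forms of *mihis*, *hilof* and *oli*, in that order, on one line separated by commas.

mihisbiz, hilofibi, olili

The alternation tracks the final sound of the stem — -biz when the stem ends in a sibilant (*ewous*, *howez*, *nuz*); -ibi when the stem ends in a non-sibilant consonant (*hoekut*, *biwoj*, *rejif*); -li when the stem ends in a vowel (*ori*, *feda*).
*mihis*: final sound = /s/, a sibilant → -biz → *mihisbiz*.
*hilof*: final sound = /f/, a non-sibilant consonant → -ibi → *hilofibi*.
*oli*: final sound = /i/, a vowel → -li → *olili*.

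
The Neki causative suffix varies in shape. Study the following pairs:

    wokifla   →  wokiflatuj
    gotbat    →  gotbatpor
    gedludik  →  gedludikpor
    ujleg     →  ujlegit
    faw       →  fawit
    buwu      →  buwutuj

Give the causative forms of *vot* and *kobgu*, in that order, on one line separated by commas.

votpor, kobgutuj

The suffix is conditioned by the final sound: -por when the stem ends in a voiceless consonant (*gotbat*, *gedludik*); -it when the stem ends in a voiced consonant (*ujleg*, *faw*); -tuj when the stem ends in a vowel (*wokifla*, *buwu*).
The final sound of *vot* is /t/, which is a voiceless consonant, so the suffix is -por, giving *votpor*.
*kobgu*: final sound = /u/, a vowel → -tuj → *kobgutuj*.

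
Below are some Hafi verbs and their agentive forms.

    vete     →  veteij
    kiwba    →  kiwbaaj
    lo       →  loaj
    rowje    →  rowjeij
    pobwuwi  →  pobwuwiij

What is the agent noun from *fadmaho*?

The alternation tracks the last vowel of the stem — -ij when the last vowel of the stem is a front vowel (*vete*, *rowje*, *pobwuwi*); -aj when the last vowel of the stem is a back vowel (*kiwba*, *lo*).
*fadmaho*: last vowel = /o/, a back vowel → -aj → *fadmahoaj*.

fadmahoaj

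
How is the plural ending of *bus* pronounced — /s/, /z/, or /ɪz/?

/ɪz/

The stem *bus* ends in a sibilant (/s, z, ʃ, ʒ, tʃ, dʒ/).
The plural suffix surfaces as /ɪz/ after sibilants, /s/ after other voiceless consonants, and /z/ after other voiced sounds.
So the plural -s on *bus* is pronounced /ɪz/.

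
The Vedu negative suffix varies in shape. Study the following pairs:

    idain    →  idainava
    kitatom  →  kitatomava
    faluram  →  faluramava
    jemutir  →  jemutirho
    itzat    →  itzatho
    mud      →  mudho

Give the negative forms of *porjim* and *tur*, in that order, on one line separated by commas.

The pattern is nasality of the final consonant: -ava when the stem ends in a nasal (*idain*, *kitatom*, *faluram*); -ho when the stem ends in a non-nasal consonant (*jemutir*, *itzat*, *mud*).
*porjim*: final consonant = /m/, a nasal → -ava → *porjimava*.
The final consonant of *tur* is /r/, which is non-nasal, so the suffix is -ho, giving *turho*.

porjimava, turho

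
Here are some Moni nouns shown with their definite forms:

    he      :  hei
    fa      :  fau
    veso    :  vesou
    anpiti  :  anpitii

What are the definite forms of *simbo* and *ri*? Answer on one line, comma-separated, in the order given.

The pattern is front/back vowel harmony: -i when the last vowel of the stem is a front vowel (*he*, *anpiti*); -u when the last vowel of the stem is a back vowel (*fa*, *veso*).
*simbo* — last vowel /o/ (a back vowel) → -u → *simbou*.
The last vowel of *ri* is /i/, which is a front vowel, so the suffix is -i, giving *rii*.

simbou, rii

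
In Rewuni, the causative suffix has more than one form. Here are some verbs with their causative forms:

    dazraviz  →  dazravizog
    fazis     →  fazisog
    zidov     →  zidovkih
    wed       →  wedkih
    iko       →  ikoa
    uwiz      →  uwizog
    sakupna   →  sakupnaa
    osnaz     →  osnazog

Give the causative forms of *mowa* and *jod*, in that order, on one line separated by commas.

Looking at the final sound of each stem: -og when the stem ends in a sibilant (*dazraviz*, *fazis*, *uwiz*, *osnaz*); -kih when the stem ends in a non-sibilant consonant (*zidov*, *wed*); -a when the stem ends in a vowel (*iko*, *sakupna*).
The final sound of *mowa* is /a/, which is a vowel, so the suffix is -a, giving *mowaa*.
*jod*: final sound = /d/, a non-sibilant consonant → -kih → *jodkih*.

mowaa, jodkih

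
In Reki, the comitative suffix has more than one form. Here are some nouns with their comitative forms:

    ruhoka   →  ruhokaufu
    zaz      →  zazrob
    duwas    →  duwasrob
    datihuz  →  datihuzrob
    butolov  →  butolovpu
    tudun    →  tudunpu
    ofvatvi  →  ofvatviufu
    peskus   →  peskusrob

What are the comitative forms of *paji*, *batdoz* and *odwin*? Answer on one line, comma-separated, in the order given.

The suffix is conditioned by the final sound: -rob when the stem ends in a sibilant (*zaz*, *duwas*, *datihuz*, *peskus*); -pu when the stem ends in a non-sibilant consonant (*butolov*, *tudun*); -ufu when the stem ends in a vowel (*ruhoka*, *ofvatvi*).
Since the final sound of *paji* is /i/ (a vowel), it takes -ufu, giving *pajiufu*.
Since the final sound of *batdoz* is /z/ (a sibilant), it takes -rob, giving *batdozrob*.
Since the final sound of *odwin* is /n/ (a non-sibilant consonant), it takes -pu, giving *odwinpu*.

pajiufu, batdozrob, odwinpu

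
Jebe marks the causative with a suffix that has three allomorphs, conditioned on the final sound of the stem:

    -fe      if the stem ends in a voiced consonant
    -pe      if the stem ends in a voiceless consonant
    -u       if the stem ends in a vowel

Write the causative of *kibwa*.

*kibwa*: final sound = /a/, a vowel → -u → *kibwau*.

kibwau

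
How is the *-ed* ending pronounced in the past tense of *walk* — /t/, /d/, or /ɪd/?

The stem *walk* ends in a voiceless consonant other than /t/.
The -ed suffix is realized as /ɪd/ after /t, d/; as /t/ after other voiceless consonants; and as /d/ after other voiced sounds.
So -ed on *walk* is pronounced /t/.

/t/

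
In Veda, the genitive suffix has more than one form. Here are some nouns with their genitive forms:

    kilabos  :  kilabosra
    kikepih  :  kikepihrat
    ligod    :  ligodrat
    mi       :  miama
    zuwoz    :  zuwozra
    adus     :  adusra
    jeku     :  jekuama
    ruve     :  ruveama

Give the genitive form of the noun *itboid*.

The alternation tracks the final sound of the stem — -ra when the stem ends in a sibilant (*kilabos*, *zuwoz*, *adus*); -rat when the stem ends in a non-sibilant consonant (*kikepih*, *ligod*); -ama when the stem ends in a vowel (*mi*, *jeku*, *ruve*).
*itboid*: final sound = /d/, a non-sibilant consonant → -rat → *itboidrat*.

itboidrat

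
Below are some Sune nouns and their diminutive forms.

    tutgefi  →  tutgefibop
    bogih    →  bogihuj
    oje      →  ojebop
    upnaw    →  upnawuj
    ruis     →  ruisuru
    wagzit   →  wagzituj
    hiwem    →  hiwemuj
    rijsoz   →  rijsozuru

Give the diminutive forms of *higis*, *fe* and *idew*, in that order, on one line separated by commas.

higisuru, febop, idewuj

The suffix is conditioned by the final sound: -uru when the stem ends in a sibilant (*ruis*, *rijsoz*); -uj when the stem ends in a non-sibilant consonant (*bogih*, *upnaw*, *wagzit*, *hiwem*); -bop when the stem ends in a vowel (*tutgefi*, *oje*).
Since the final sound of *higis* is /s/ (a sibilant), it takes -uru, giving *higisuru*.
*fe*: final sound = /e/, a vowel → -bop → *febop*.
*idew*: final sound = /w/, a non-sibilant consonant → -uj → *idewuj*.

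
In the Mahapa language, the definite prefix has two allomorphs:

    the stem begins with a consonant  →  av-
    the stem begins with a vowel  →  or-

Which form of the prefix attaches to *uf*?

or-

Since the first sound of *uf* is /u/ (a vowel), it takes or-.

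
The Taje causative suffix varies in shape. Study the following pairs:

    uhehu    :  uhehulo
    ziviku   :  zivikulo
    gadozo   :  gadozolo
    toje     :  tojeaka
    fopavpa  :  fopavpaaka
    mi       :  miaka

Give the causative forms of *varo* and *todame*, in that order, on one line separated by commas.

varolo, todameaka

The pattern is rounding harmony: -lo when the last vowel of the stem is a rounded vowel (*uhehu*, *ziviku*, *gadozo*); -aka when the last vowel of the stem is an unrounded vowel (*toje*, *fopavpa*, *mi*).
Since the last vowel of *varo* is /o/ (a rounded vowel), it takes -lo, giving *varolo*.
*todame*: last vowel = /e/, an unrounded vowel → -aka → *todameaka*.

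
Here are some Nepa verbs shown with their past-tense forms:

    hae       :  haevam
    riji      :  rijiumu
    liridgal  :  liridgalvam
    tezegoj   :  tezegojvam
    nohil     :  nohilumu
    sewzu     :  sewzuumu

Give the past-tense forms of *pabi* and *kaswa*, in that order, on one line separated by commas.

The pattern is height harmony: -umu when the last vowel of the stem is a high vowel (*riji*, *nohil*, *sewzu*); -vam when the last vowel of the stem is a non-high vowel (*hae*, *liridgal*, *tezegoj*).
The last vowel of *pabi* is /i/, which is a high vowel, so the suffix is -umu, giving *pabiumu*.
*kaswa*: last vowel = /a/, a non-high vowel → -vam → *kaswavam*.

pabiumu, kaswavam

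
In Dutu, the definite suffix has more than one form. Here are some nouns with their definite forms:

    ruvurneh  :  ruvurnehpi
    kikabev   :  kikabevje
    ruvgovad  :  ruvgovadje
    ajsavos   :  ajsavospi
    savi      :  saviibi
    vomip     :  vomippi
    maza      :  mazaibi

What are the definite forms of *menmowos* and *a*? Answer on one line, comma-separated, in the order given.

menmowospi, aibi

Looking at the final sound of each stem: -pi when the stem ends in a voiceless consonant (*ruvurneh*, *ajsavos*, *vomip*); -je when the stem ends in a voiced consonant (*kikabev*, *ruvgovad*); -ibi when the stem ends in a vowel (*savi*, *maza*).
*menmowos* — final sound /s/ (a voiceless consonant) → -pi → *menmowospi*.
Since the final sound of *a* is /a/ (a vowel), it takes -ibi, giving *aibi*.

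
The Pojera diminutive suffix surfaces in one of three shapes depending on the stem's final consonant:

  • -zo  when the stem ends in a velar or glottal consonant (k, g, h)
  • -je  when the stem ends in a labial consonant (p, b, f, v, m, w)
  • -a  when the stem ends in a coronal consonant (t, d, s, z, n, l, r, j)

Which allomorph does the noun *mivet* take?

-a

The final consonant of *mivet* is /t/, which is coronal, so the suffix is -a.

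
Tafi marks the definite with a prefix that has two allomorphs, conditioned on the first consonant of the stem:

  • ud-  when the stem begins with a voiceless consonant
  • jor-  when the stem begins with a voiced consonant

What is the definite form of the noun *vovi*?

The first consonant of *vovi* is /v/, which is voiced, so the prefix is jor-, giving *jorvovi*.

jorvovi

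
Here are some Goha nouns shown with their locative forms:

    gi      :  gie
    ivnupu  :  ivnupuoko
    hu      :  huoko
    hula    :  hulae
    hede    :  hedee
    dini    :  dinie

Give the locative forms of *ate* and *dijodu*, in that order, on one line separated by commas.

atee, dijoduoko

The alternation tracks the last vowel of the stem — -oko when the last vowel of the stem is a rounded vowel (*ivnupu*, *hu*); -e when the last vowel of the stem is an unrounded vowel (*gi*, *hula*, *hede*, *dini*).
The last vowel of *ate* is /e/, which is an unrounded vowel, so the suffix is -e, giving *atee*.
Since the last vowel of *dijodu* is /u/ (a rounded vowel), it takes -oko, giving *dijoduoko*.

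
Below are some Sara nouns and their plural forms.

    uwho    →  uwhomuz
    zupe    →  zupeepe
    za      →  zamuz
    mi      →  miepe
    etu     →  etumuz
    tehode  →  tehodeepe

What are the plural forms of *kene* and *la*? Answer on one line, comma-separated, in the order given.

The suffix is conditioned by the last vowel: -epe when the last vowel of the stem is a front vowel (*zupe*, *mi*, *tehode*); -muz when the last vowel of the stem is a back vowel (*uwho*, *za*, *etu*).
The last vowel of *kene* is /e/, which is a front vowel, so the suffix is -epe, giving *keneepe*.
*la*: last vowel = /a/, a back vowel → -muz → *lamuz*.

keneepe, lamuz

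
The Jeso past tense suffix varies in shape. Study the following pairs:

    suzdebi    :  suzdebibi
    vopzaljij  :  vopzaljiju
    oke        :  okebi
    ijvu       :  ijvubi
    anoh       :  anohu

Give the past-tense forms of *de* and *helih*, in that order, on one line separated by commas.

debi, helihu

The suffix is conditioned by the final sound: -u when the stem ends in a consonant (*vopzaljij*, *anoh*); -bi when the stem ends in a vowel (*suzdebi*, *oke*, *ijvu*).
*de*: final sound = /e/, a vowel → -bi → *debi*.
*helih*: final sound = /h/, a consonant → -u → *helihu*.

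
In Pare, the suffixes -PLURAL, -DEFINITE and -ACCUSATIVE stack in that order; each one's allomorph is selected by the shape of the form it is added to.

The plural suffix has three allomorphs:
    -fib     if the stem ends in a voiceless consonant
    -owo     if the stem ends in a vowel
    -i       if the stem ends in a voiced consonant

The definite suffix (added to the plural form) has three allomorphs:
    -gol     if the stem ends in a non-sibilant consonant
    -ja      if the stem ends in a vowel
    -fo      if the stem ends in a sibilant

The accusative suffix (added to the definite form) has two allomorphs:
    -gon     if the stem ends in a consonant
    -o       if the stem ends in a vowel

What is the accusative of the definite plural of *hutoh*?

hutohfibgolgon

*hutoh* — final sound /h/ (a voiceless consonant) → -fib → *hutohfib*.
The plural form *hutohfib* — final sound /b/ (a non-sibilant consonant) → -gol → *hutohfibgol*.
The definite form *hutohfibgol* — final sound /l/ (a consonant) → -gon → *hutohfibgolgon*.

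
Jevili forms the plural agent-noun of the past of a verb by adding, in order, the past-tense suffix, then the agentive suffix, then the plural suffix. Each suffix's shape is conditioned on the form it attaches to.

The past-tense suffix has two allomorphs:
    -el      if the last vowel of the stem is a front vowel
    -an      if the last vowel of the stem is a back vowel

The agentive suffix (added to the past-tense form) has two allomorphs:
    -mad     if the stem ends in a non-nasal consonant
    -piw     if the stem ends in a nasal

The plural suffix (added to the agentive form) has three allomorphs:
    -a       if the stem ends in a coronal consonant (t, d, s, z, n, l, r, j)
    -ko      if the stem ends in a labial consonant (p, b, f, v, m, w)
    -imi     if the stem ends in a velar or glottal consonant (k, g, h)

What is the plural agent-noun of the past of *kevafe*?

The last vowel of *kevafe* is /e/, which is a front vowel, so the past-tense suffix is -el, giving *kevafeel*.
The past-tense form *kevafeel* — final consonant /l/ (non-nasal) → -mad → *kevafeelmad*.
Since the final consonant of the agentive form *kevafeelmad* is /d/ (coronal), it takes -a, giving *kevafeelmada*.

kevafeelmada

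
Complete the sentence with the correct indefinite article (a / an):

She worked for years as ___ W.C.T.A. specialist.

The indefinite article is chosen by the initial *sound* of the following word, not its spelling.
The initialism *W.C.T.A.* is read letter by letter; the first letter, W, is pronounced /ˈdʌbəl.juː/, which begins with a consonant sound.
So the article is *a*: She worked for years as a W.C.T.A. specialist.

a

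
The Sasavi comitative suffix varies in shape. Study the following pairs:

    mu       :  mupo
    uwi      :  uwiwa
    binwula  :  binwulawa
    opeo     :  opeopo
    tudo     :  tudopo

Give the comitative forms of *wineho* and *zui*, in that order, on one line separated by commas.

The pattern is rounding harmony: -po when the last vowel of the stem is a rounded vowel (*mu*, *opeo*, *tudo*); -wa when the last vowel of the stem is an unrounded vowel (*uwi*, *binwula*).
The last vowel of *wineho* is /o/, which is a rounded vowel, so the suffix is -po, giving *winehopo*.
The last vowel of *zui* is /i/, which is an unrounded vowel, so the suffix is -wa, giving *zuiwa*.

winehopo, zuiwa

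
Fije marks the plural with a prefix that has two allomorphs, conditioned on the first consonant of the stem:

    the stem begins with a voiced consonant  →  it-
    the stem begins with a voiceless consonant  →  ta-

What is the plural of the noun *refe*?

itrefe

*refe*: first consonant = /r/, voiced → it- → *itrefe*.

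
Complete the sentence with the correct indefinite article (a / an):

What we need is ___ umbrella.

an

The indefinite article is chosen by the initial *sound* of the following word, not its spelling.
*umbrella* begins with the sound /ʌ/ (u pronounced /ʌ/) — a vowel sound.
So the article is *an*: What we need is an umbrella.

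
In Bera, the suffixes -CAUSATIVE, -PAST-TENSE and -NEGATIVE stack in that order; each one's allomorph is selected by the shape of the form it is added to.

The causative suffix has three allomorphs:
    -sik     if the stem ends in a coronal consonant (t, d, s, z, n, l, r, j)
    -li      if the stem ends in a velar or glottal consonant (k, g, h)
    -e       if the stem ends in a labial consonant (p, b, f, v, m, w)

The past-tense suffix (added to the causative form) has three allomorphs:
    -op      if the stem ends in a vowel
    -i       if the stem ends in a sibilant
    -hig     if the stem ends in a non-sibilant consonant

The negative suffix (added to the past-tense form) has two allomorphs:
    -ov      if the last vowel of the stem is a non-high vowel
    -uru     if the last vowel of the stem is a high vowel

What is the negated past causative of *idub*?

idubeopov

The final consonant of *idub* is /b/, which is labial, so the causative suffix is -e, giving *idube*.
The causative form *idube*: final sound = /e/, a vowel → -op → *idubeop*.
Since the last vowel of the past-tense form *idubeop* is /o/ (a non-high vowel), it takes -ov, giving *idubeopov*.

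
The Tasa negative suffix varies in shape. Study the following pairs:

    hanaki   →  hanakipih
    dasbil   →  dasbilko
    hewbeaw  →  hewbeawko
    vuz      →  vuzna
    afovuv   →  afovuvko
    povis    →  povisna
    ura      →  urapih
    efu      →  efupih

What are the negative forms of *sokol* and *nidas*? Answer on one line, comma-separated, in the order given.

Looking at the final sound of each stem: -na when the stem ends in a sibilant (*vuz*, *povis*); -ko when the stem ends in a non-sibilant consonant (*dasbil*, *hewbeaw*, *afovuv*); -pih when the stem ends in a vowel (*hanaki*, *ura*, *efu*).
The final sound of *sokol* is /l/, which is a non-sibilant consonant, so the suffix is -ko, giving *sokolko*.
*nidas* — final sound /s/ (a sibilant) → -na → *nidasna*.

sokolko, nidasna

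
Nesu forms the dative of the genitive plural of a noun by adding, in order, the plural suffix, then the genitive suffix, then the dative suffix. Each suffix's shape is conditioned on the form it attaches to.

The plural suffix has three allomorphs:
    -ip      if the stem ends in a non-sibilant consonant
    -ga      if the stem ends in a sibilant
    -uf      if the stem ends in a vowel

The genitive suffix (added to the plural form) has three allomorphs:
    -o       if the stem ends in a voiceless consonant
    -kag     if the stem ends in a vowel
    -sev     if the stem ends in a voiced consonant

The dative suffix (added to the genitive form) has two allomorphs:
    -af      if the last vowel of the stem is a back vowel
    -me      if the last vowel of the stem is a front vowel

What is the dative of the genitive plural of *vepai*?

vepaiufoaf

The final sound of *vepai* is /i/, which is a vowel, so the plural suffix is -uf, giving *vepaiuf*.
The plural form *vepaiuf*: final sound = /f/, a voiceless consonant → -o → *vepaiufo*.
The genitive form *vepaiufo*: last vowel = /o/, a back vowel → -af → *vepaiufoaf*.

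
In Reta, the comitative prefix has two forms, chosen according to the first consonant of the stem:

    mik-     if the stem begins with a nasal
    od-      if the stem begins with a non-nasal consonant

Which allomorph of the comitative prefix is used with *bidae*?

od-

Since the first consonant of *bidae* is /b/ (non-nasal), it takes od-.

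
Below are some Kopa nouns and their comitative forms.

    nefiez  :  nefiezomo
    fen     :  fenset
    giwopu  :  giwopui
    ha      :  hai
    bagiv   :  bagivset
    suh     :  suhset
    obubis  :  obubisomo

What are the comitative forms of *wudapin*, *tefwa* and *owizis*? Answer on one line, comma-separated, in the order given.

wudapinset, tefwai, owizisomo

The pattern is sibilance of the final sound: -omo when the stem ends in a sibilant (*nefiez*, *obubis*); -set when the stem ends in a non-sibilant consonant (*fen*, *bagiv*, *suh*); -i when the stem ends in a vowel (*giwopu*, *ha*).
Since the final sound of *wudapin* is /n/ (a non-sibilant consonant), it takes -set, giving *wudapinset*.
The final sound of *tefwa* is /a/, which is a vowel, so the suffix is -i, giving *tefwai*.
The final sound of *owizis* is /s/, which is a sibilant, so the suffix is -omo, giving *owizisomo*.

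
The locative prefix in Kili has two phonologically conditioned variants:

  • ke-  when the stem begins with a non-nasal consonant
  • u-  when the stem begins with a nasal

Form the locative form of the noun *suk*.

*suk*: first consonant = /s/, non-nasal → ke- → *kesuk*.

kesuk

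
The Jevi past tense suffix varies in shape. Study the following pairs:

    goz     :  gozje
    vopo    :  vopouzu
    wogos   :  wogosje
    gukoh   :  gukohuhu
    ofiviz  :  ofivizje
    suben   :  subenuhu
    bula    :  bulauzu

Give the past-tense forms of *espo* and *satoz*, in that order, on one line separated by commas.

espouzu, satozje

The pattern is sibilance of the final sound: -je when the stem ends in a sibilant (*goz*, *wogos*, *ofiviz*); -uhu when the stem ends in a non-sibilant consonant (*gukoh*, *suben*); -uzu when the stem ends in a vowel (*vopo*, *bula*).
*espo* — final sound /o/ (a vowel) → -uzu → *espouzu*.
*satoz* — final sound /z/ (a sibilant) → -je → *satozje*.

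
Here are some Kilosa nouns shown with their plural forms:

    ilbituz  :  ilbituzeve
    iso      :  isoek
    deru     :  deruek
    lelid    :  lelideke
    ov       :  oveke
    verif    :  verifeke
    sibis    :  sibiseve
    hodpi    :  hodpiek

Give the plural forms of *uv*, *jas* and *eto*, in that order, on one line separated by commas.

Looking at the final sound of each stem: -eve when the stem ends in a sibilant (*ilbituz*, *sibis*); -eke when the stem ends in a non-sibilant consonant (*lelid*, *ov*, *verif*); -ek when the stem ends in a vowel (*iso*, *deru*, *hodpi*).
*uv*: final sound = /v/, a non-sibilant consonant → -eke → *uveke*.
*jas* — final sound /s/ (a sibilant) → -eve → *jaseve*.
*eto*: final sound = /o/, a vowel → -ek → *etoek*.

uveke, jaseve, etoek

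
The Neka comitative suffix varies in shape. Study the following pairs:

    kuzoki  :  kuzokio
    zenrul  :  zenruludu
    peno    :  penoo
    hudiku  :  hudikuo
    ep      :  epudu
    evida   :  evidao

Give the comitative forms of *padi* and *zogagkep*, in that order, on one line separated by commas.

The alternation tracks the final sound of the stem — -udu when the stem ends in a consonant (*zenrul*, *ep*); -o when the stem ends in a vowel (*kuzoki*, *peno*, *hudiku*, *evida*).
*padi* — final sound /i/ (a vowel) → -o → *padio*.
*zogagkep*: final sound = /p/, a consonant → -udu → *zogagkepudu*.

padio, zogagkepudu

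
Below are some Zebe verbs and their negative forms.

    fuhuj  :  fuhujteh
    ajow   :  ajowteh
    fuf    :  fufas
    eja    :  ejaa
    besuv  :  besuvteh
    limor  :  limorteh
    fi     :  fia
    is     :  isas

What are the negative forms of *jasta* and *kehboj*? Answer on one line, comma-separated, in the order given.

The pattern is voicing of the final sound: -as when the stem ends in a voiceless consonant (*fuf*, *is*); -teh when the stem ends in a voiced consonant (*fuhuj*, *ajow*, *besuv*, *limor*); -a when the stem ends in a vowel (*eja*, *fi*).
*jasta*: final sound = /a/, a vowel → -a → *jastaa*.
The final sound of *kehboj* is /j/, which is a voiced consonant, so the suffix is -teh, giving *kehbojteh*.

jastaa, kehbojteh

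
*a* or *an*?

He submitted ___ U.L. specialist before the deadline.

The indefinite article is chosen by the initial *sound* of the following word, not its spelling.
The initialism *U.L.* is read letter by letter; the first letter, U, is pronounced /juː/, which begins with a consonant sound.
So the article is *a*: He submitted a U.L. specialist before the deadline.

a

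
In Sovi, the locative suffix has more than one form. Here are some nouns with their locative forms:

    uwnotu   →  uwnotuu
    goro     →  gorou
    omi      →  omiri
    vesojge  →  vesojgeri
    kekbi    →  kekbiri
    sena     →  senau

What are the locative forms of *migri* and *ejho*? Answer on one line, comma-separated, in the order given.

The suffix is conditioned by the last vowel: -ri when the last vowel of the stem is a front vowel (*omi*, *vesojge*, *kekbi*); -u when the last vowel of the stem is a back vowel (*uwnotu*, *goro*, *sena*).
*migri*: last vowel = /i/, a front vowel → -ri → *migriri*.
*ejho* — last vowel /o/ (a back vowel) → -u → *ejhou*.

migriri, ejhou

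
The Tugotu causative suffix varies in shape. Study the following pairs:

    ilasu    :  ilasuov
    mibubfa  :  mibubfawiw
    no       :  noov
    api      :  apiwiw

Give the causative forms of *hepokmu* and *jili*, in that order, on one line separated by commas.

The suffix is conditioned by the last vowel: -ov when the last vowel of the stem is a rounded vowel (*ilasu*, *no*); -wiw when the last vowel of the stem is an unrounded vowel (*mibubfa*, *api*).
Since the last vowel of *hepokmu* is /u/ (a rounded vowel), it takes -ov, giving *hepokmuov*.
Since the last vowel of *jili* is /i/ (an unrounded vowel), it takes -wiw, giving *jiliwiw*.

hepokmuov, jiliwiw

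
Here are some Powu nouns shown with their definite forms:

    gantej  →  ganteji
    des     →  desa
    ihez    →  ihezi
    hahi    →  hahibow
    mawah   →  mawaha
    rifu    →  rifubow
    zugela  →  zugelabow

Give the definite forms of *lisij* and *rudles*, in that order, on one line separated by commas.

lisiji, rudlesa

Looking at the final sound of each stem: -a when the stem ends in a voiceless consonant (*des*, *mawah*); -i when the stem ends in a voiced consonant (*gantej*, *ihez*); -bow when the stem ends in a vowel (*hahi*, *rifu*, *zugela*).
*lisij*: final sound = /j/, a voiced consonant → -i → *lisiji*.
Since the final sound of *rudles* is /s/ (a voiceless consonant), it takes -a, giving *rudlesa*.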